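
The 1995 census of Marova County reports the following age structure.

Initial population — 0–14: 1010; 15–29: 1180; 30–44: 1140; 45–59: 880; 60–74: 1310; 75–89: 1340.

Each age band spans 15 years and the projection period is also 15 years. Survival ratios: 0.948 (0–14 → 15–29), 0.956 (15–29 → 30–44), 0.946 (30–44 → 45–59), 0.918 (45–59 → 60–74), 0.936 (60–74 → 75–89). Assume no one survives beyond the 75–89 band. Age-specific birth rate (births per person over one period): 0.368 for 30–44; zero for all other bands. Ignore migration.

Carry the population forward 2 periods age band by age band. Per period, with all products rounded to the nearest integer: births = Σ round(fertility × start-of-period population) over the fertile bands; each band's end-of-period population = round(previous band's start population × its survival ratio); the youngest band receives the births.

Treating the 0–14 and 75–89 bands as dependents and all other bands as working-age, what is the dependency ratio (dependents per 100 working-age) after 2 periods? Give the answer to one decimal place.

After projecting period 1:
Births: 1140 * 0.368 = 420
15–29: 1010 * 0.948 = 957
30–44: 1180 * 0.956 = 1128
45–59: 1140 * 0.946 = 1078
60–74: 880 * 0.918 = 808
75–89: 1310 * 0.936 = 1226
End of period: [420, 957, 1128, 1078, 808, 1226]
After projecting period 2:
Births: 1128 * 0.368 = 415
15–29: 420 * 0.948 = 398
30–44: 957 * 0.956 = 915
45–59: 1128 * 0.946 = 1067
60–74: 1078 * 0.918 = 990
75–89: 808 * 0.936 = 756
End of period: [415, 398, 915, 1067, 990, 756]
Dependents (band 0–14 + band 75–89) = 415 + 756 = 1171; working-age = 3370; ratio = 1171/3370 × 100 = 34.7

34.7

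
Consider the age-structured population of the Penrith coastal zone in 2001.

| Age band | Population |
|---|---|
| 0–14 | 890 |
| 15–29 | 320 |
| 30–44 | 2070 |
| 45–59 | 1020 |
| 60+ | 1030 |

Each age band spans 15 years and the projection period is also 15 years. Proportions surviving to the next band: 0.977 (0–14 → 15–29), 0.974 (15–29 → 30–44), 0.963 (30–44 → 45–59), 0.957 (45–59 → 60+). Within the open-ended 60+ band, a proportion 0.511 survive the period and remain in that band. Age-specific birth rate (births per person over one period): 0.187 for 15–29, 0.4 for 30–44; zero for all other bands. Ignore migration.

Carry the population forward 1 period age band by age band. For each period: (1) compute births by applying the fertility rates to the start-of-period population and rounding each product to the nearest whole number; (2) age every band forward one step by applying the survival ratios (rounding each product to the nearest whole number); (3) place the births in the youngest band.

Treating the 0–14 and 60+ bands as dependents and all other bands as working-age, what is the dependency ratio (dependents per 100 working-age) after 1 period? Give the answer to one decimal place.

[period 1]
Births: 320 * 0.187 = 60, 2070 * 0.4 = 828 → total 888
15–29: 890 * 0.977 = 870
30–44: 320 * 0.974 = 312
45–59: 2070 * 0.963 = 1993
60+: 1020 * 0.957 + 1030 * 0.511 = 976 + 526 = 1502
→ [888, 870, 312, 1993, 1502]
Dependents (band 0–14 + band 60+) = 888 + 1502 = 2390; working-age = 3175; ratio = 2390/3175 × 100 = 75.3

75.3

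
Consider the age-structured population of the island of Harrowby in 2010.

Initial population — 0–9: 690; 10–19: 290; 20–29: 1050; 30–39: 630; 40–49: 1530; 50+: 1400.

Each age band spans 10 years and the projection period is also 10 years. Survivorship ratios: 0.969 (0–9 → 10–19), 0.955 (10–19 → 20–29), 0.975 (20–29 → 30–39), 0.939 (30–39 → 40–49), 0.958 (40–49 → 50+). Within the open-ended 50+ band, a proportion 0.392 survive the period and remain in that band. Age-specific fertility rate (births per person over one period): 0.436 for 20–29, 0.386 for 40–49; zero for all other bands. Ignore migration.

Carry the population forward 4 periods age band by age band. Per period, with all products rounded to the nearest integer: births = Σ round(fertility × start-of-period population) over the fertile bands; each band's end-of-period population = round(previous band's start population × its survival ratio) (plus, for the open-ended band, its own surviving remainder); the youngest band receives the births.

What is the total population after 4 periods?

3819

Period 1.
Births: 1050 * 0.436 = 458 ; 1530 * 0.386 = 591 → 1049
10–19: 690 * 0.969 = 669
20–29: 290 * 0.955 = 277
30–39: 1050 * 0.975 = 1024
40–49: 630 * 0.939 = 592
50+: 1530 * 0.958 + 1400 * 0.392 = 1466 + 549 = 2015
Population now: 0–9=1049, 10–19=669, 20–29=277, 30–39=1024, 40–49=592, 50+=2015
Period 2.
Births: 277 * 0.436 = 121 ; 592 * 0.386 = 229 → 350
10–19: 1049 * 0.969 = 1016
20–29: 669 * 0.955 = 639
30–39: 277 * 0.975 = 270
40–49: 1024 * 0.939 = 962
50+: 592 * 0.958 + 2015 * 0.392 = 567 + 790 = 1357
Population now: 0–9=350, 10–19=1016, 20–29=639, 30–39=270, 40–49=962, 50+=1357
Period 3.
Births: 639 * 0.436 = 279 ; 962 * 0.386 = 371 → 650
10–19: 350 * 0.969 = 339
20–29: 1016 * 0.955 = 970
30–39: 639 * 0.975 = 623
40–49: 270 * 0.939 = 254
50+: 962 * 0.958 + 1357 * 0.392 = 922 + 532 = 1454
Population now: 0–9=650, 10–19=339, 20–29=970, 30–39=623, 40–49=254, 50+=1454
Period 4.
Births: 970 * 0.436 = 423 ; 254 * 0.386 = 98 → 521
10–19: 650 * 0.969 = 630
20–29: 339 * 0.955 = 324
30–39: 970 * 0.975 = 946
40–49: 623 * 0.939 = 585
50+: 254 * 0.958 + 1454 * 0.392 = 243 + 570 = 813
Population now: 0–9=521, 10–19=630, 20–29=324, 30–39=946, 40–49=585, 50+=813
Total after period 4: 521 + 630 + 324 + 946 + 585 + 813 = 3819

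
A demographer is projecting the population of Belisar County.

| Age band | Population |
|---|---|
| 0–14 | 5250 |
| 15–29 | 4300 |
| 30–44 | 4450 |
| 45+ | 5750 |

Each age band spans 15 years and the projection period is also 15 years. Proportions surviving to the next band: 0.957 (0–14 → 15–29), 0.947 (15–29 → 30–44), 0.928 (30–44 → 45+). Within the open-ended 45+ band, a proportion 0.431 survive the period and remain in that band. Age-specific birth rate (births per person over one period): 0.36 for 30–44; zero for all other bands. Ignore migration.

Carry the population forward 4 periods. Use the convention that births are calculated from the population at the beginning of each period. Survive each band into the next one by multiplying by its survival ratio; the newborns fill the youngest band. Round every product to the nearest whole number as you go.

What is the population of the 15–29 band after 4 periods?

Period 1.
Births: 4450 * 0.36 = 1602
15–29: 5250 * 0.957 = 5024
30–44: 4300 * 0.947 = 4072
45+: 4450 * 0.928 + 5750 * 0.431 = 4130 + 2478 = 6608
Giving 1602 / 5024 / 4072 / 6608.
Period 2.
Births: 4072 * 0.36 = 1466
15–29: 1602 * 0.957 = 1533
30–44: 5024 * 0.947 = 4758
45+: 4072 * 0.928 + 6608 * 0.431 = 3779 + 2848 = 6627
Giving 1466 / 1533 / 4758 / 6627.
Period 3.
Births: 4758 * 0.36 = 1713
15–29: 1466 * 0.957 = 1403
30–44: 1533 * 0.947 = 1452
45+: 4758 * 0.928 + 6627 * 0.431 = 4415 + 2856 = 7271
Giving 1713 / 1403 / 1452 / 7271.
Period 4.
Births: 1452 * 0.36 = 523
15–29: 1713 * 0.957 = 1639
30–44: 1403 * 0.947 = 1329
45+: 1452 * 0.928 + 7271 * 0.431 = 1347 + 3134 = 4481
Giving 523 / 1639 / 1329 / 4481.

1639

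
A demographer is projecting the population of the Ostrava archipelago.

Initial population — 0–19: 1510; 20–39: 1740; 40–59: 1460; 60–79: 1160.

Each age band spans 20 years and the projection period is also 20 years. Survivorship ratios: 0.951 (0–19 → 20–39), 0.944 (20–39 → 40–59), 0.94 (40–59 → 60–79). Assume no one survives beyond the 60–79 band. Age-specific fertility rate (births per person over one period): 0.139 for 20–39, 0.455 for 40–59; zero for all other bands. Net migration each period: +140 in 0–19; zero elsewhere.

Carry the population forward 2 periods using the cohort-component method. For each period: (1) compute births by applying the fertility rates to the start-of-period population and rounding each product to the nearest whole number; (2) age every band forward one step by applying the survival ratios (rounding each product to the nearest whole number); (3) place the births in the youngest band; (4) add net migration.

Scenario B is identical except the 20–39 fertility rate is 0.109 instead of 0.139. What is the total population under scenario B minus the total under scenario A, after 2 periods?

-93

Numbering the groups 1..4 from youngest to oldest:
[period 1]
Births: 1740 × 0.139 = 242, 1460 × 0.455 = 664 — total 906
Group 2: 1510 × 0.951 = 1436
Group 3: 1740 × 0.944 = 1643
Group 4: 1460 × 0.94 = 1372
Net migration: Group 1 + 140 → 1046
End of period: [1046, 1436, 1643, 1372]
[period 2]
Births: 1436 × 0.139 = 200, 1643 × 0.455 = 748 — total 948
Group 2: 1046 × 0.951 = 995
Group 3: 1436 × 0.944 = 1356
Group 4: 1643 × 0.94 = 1544
Net migration: Group 1 + 140 → 1088
End of period: [1088, 995, 1356, 1544]
Scenario A total after 2 periods: 4983
Scenario B projection —
[period 1]
Births: 1740 × 0.109 = 190, 1460 × 0.455 = 664 — total 854
Group 2: 1510 × 0.951 = 1436
Group 3: 1740 × 0.944 = 1643
Group 4: 1460 × 0.94 = 1372
Net migration: Group 1 + 140 → 994
End of period: [994, 1436, 1643, 1372]
[period 2]
Births: 1436 × 0.109 = 157, 1643 × 0.455 = 748 — total 905
Group 2: 994 × 0.951 = 945
Group 3: 1436 × 0.944 = 1356
Group 4: 1643 × 0.94 = 1544
Net migration: Group 1 + 140 → 1045
End of period: [1045, 945, 1356, 1544]
Scenario B total after 2 periods: 4890
Difference B − A = 4890 − 4983 = -93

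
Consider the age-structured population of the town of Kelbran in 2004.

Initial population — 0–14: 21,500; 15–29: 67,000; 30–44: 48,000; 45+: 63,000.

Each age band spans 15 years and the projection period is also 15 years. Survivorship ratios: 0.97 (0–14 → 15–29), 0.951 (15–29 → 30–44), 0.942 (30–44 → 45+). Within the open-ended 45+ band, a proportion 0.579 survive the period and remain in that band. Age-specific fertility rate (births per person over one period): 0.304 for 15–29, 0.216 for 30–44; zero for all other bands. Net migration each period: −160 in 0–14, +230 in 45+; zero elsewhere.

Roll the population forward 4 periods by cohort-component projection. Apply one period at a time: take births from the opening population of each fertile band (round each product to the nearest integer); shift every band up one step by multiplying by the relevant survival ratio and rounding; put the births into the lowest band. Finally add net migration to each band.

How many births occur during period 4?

11973

(Groups numbered youngest = 1 to oldest = 4.)
— Period 1 —
Births: 67000 × 0.304 = 20368 ; 48000 × 0.216 = 10368 ⇒ total 30736
Group 2: 21500 × 0.97 = 20855
Group 3: 67000 × 0.951 = 63717
Group 4: 48000 × 0.942 + 63000 × 0.579 = 45216 + 36477 = 81693
Net migration: Group 1 − 160 → 30576; Group 4 + 230 → 81923
Population now: 0–14=30576, 15–29=20855, 30–44=63717, 45+=81923
— Period 2 —
Births: 20855 × 0.304 = 6340 ; 63717 × 0.216 = 13763 ⇒ total 20103
Group 2: 30576 × 0.97 = 29659
Group 3: 20855 × 0.951 = 19833
Group 4: 63717 × 0.942 + 81923 × 0.579 = 60021 + 47433 = 107454
Net migration: Group 1 − 160 → 19943; Group 4 + 230 → 107684
Population now: 0–14=19943, 15–29=29659, 30–44=19833, 45+=107684
— Period 3 —
Births: 29659 × 0.304 = 9016 ; 19833 × 0.216 = 4284 ⇒ total 13300
Group 2: 19943 × 0.97 = 19345
Group 3: 29659 × 0.951 = 28206
Group 4: 19833 × 0.942 + 107684 × 0.579 = 18683 + 62349 = 81032
Net migration: Group 1 − 160 → 13140; Group 4 + 230 → 81262
Population now: 0–14=13140, 15–29=19345, 30–44=28206, 45+=81262
— Period 4 —
Births: 19345 × 0.304 = 5881 ; 28206 × 0.216 = 6092 ⇒ total 11973
Group 2: 13140 × 0.97 = 12746
Group 3: 19345 × 0.951 = 18397
Group 4: 28206 × 0.942 + 81262 × 0.579 = 26570 + 47051 = 73621
Net migration: Group 1 − 160 → 11813; Group 4 + 230 → 73851
Population now: 0–14=11813, 15–29=12746, 30–44=18397, 45+=73851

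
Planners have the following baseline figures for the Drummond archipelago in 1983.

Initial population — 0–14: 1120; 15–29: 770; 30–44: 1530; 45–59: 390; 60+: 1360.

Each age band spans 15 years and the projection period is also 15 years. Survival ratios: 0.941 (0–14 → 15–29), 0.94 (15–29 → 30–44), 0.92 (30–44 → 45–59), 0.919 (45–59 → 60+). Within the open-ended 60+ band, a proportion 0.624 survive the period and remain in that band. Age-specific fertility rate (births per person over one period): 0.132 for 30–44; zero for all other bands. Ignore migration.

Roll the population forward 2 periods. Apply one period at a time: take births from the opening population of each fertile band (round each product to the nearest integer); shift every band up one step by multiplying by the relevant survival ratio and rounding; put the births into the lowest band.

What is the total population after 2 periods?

3990

(Groups numbered youngest = 1 to oldest = 5.)
After projecting period 1:
Births: 1530 × 0.132 = 202
Group 2: 1120 × 0.941 = 1054
Group 3: 770 × 0.94 = 724
Group 4: 1530 × 0.92 = 1408
Group 5: 390 × 0.919 + 1360 × 0.624 = 358 + 849 = 1207
→ [202, 1054, 724, 1408, 1207]
After projecting period 2:
Births: 724 × 0.132 = 96
Group 2: 202 × 0.941 = 190
Group 3: 1054 × 0.94 = 991
Group 4: 724 × 0.92 = 666
Group 5: 1408 × 0.919 + 1207 × 0.624 = 1294 + 753 = 2047
→ [96, 190, 991, 666, 2047]
Total after period 2: 96 + 190 + 991 + 666 + 2047 = 3990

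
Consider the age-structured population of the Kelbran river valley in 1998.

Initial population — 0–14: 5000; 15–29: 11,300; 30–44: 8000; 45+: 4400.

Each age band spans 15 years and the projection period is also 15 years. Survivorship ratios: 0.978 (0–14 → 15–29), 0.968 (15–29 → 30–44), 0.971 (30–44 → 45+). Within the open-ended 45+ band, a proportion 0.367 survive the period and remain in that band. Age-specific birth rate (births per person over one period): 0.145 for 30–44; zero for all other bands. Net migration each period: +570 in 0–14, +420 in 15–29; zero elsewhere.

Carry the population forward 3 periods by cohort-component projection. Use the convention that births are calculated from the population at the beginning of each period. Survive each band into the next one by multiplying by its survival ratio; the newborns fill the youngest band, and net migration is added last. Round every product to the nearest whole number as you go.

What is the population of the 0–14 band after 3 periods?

1315

Period 1.
Births: 8000 × 0.145 = 1160
15–29: 5000 × 0.978 = 4890
30–44: 11300 × 0.968 = 10938
45+: 8000 × 0.971 + 4400 × 0.367 = 7768 + 1615 = 9383
Net migration: 0–14 + 570 → 1730; 15–29 + 420 → 5310
Population now: 0–14=1730, 15–29=5310, 30–44=10938, 45+=9383
Period 2.
Births: 10938 × 0.145 = 1586
15–29: 1730 × 0.978 = 1692
30–44: 5310 × 0.968 = 5140
45+: 10938 × 0.971 + 9383 × 0.367 = 10621 + 3444 = 14065
Net migration: 0–14 + 570 → 2156; 15–29 + 420 → 2112
Population now: 0–14=2156, 15–29=2112, 30–44=5140, 45+=14065
Period 3.
Births: 5140 × 0.145 = 745
15–29: 2156 × 0.978 = 2109
30–44: 2112 × 0.968 = 2044
45+: 5140 × 0.971 + 14065 × 0.367 = 4991 + 5162 = 10153
Net migration: 0–14 + 570 → 1315; 15–29 + 420 → 2529
Population now: 0–14=1315, 15–29=2529, 30–44=2044, 45+=10153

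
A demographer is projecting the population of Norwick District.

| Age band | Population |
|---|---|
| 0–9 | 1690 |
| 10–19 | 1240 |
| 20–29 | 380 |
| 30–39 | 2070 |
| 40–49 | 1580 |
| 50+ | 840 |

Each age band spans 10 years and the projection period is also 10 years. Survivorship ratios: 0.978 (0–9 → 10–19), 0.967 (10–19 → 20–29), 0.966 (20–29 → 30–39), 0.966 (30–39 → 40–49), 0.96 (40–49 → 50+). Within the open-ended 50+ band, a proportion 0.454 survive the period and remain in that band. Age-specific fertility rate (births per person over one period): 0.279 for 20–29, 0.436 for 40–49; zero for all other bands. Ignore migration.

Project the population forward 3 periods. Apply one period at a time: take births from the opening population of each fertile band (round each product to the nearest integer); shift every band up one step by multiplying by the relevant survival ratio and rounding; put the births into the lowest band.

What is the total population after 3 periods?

6800

(Groups numbered youngest = 1 to oldest = 6.)
[period 1]
Births: 380 × 0.279 = 106  |  1580 × 0.436 = 689 → 795
Group 2: 1690 × 0.978 = 1653
Group 3: 1240 × 0.967 = 1199
Group 4: 380 × 0.966 = 367
Group 5: 2070 × 0.966 = 2000
Group 6: 1580 × 0.96 + 840 × 0.454 = 1517 + 381 = 1898
End of period: [795, 1653, 1199, 367, 2000, 1898]
[period 2]
Births: 1199 × 0.279 = 335  |  2000 × 0.436 = 872 → 1207
Group 2: 795 × 0.978 = 778
Group 3: 1653 × 0.967 = 1598
Group 4: 1199 × 0.966 = 1158
Group 5: 367 × 0.966 = 355
Group 6: 2000 × 0.96 + 1898 × 0.454 = 1920 + 862 = 2782
End of period: [1207, 778, 1598, 1158, 355, 2782]
[period 3]
Births: 1598 × 0.279 = 446  |  355 × 0.436 = 155 → 601
Group 2: 1207 × 0.978 = 1180
Group 3: 778 × 0.967 = 752
Group 4: 1598 × 0.966 = 1544
Group 5: 1158 × 0.966 = 1119
Group 6: 355 × 0.96 + 2782 × 0.454 = 341 + 1263 = 1604
End of period: [601, 1180, 752, 1544, 1119, 1604]
Total after period 3: 601 + 1180 + 752 + 1544 + 1119 + 1604 = 6800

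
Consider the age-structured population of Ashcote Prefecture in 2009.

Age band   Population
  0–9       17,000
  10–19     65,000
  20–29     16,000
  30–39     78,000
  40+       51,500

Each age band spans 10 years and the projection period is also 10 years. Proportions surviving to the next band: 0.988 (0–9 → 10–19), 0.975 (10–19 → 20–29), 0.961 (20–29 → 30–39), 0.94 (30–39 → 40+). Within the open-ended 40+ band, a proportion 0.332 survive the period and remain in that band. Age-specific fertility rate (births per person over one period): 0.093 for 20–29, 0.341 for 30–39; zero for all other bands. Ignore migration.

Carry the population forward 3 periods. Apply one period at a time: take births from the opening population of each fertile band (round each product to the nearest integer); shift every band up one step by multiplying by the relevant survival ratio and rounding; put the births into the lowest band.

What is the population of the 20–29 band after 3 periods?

Call the bands 1 to 5, youngest first.
Period 1:
Births: 16000 × 0.093 = 1488, 78000 × 0.341 = 26598 → total 28086
Band 2: 17000 × 0.988 = 16796
Band 3: 65000 × 0.975 = 63375
Band 4: 16000 × 0.961 = 15376
Band 5: 78000 × 0.94 + 51500 × 0.332 = 73320 + 17098 = 90418
Giving 28086 / 16796 / 63375 / 15376 / 90418.
Period 2:
Births: 63375 × 0.093 = 5894, 15376 × 0.341 = 5243 → total 11137
Band 2: 28086 × 0.988 = 27749
Band 3: 16796 × 0.975 = 16376
Band 4: 63375 × 0.961 = 60903
Band 5: 15376 × 0.94 + 90418 × 0.332 = 14453 + 30019 = 44472
Giving 11137 / 27749 / 16376 / 60903 / 44472.
Period 3:
Births: 16376 × 0.093 = 1523, 60903 × 0.341 = 20768 → total 22291
Band 2: 11137 × 0.988 = 11003
Band 3: 27749 × 0.975 = 27055
Band 4: 16376 × 0.961 = 15737
Band 5: 60903 × 0.94 + 44472 × 0.332 = 57249 + 14765 = 72014
Giving 22291 / 11003 / 27055 / 15737 / 72014.

27055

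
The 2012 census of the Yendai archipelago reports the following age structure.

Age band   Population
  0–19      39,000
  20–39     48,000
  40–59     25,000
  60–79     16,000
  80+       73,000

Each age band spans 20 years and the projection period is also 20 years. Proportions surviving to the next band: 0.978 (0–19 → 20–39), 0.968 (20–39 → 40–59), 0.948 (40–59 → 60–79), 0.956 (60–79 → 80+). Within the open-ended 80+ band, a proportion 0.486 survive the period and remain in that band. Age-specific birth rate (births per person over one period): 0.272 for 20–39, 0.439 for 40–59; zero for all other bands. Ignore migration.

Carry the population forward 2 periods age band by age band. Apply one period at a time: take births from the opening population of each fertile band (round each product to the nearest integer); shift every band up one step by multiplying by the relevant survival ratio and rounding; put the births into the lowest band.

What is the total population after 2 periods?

182577

— Period 1 —
Births: 48000 × 0.272 = 13056 ; 25000 × 0.439 = 10975 → total 24031
20–39: 39000 × 0.978 = 38142
40–59: 48000 × 0.968 = 46464
60–79: 25000 × 0.948 = 23700
80+: 16000 × 0.956 + 73000 × 0.486 = 15296 + 35478 = 50774
End of period: [24031, 38142, 46464, 23700, 50774]
— Period 2 —
Births: 38142 × 0.272 = 10375 ; 46464 × 0.439 = 20398 → total 30773
20–39: 24031 × 0.978 = 23502
40–59: 38142 × 0.968 = 36921
60–79: 46464 × 0.948 = 44048
80+: 23700 × 0.956 + 50774 × 0.486 = 22657 + 24676 = 47333
End of period: [30773, 23502, 36921, 44048, 47333]
Total after period 2: 30773 + 23502 + 36921 + 44048 + 47333 = 182577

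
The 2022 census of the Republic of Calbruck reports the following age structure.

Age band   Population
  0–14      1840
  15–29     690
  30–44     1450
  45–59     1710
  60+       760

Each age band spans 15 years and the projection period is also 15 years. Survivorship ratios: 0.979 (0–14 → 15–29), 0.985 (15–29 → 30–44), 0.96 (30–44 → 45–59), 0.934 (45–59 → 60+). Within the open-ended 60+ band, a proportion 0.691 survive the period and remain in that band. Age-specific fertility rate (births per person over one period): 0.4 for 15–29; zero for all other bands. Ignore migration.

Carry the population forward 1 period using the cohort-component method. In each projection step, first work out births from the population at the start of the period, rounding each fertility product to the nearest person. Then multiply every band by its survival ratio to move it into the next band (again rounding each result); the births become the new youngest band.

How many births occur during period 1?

276

— Period 1 —
Births: 690 * 0.4 = 276
15–29: 1840 * 0.979 = 1801
30–44: 690 * 0.985 = 680
45–59: 1450 * 0.96 = 1392
60+: 1710 * 0.934 + 760 * 0.691 = 1597 + 525 = 2122
End of period: [276, 1801, 680, 1392, 2122]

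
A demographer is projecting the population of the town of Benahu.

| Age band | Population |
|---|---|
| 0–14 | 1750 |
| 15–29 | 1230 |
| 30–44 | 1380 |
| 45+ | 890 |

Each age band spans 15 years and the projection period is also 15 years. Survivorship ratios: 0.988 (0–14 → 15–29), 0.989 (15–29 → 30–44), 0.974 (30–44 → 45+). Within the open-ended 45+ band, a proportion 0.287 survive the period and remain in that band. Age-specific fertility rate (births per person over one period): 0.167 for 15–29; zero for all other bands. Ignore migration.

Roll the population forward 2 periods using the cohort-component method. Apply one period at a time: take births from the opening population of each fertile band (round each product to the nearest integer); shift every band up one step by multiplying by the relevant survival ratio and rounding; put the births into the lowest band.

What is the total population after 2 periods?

Let band 1 be 0–14 through band 4 = 45+.
Period 1.
Births: 1230 × 0.167 = 205
Band 2: 1750 × 0.988 = 1729
Band 3: 1230 × 0.989 = 1216
Band 4: 1380 × 0.974 + 890 × 0.287 = 1344 + 255 = 1599
Population now: 0–14=205, 15–29=1729, 30–44=1216, 45+=1599
Period 2.
Births: 1729 × 0.167 = 289
Band 2: 205 × 0.988 = 203
Band 3: 1729 × 0.989 = 1710
Band 4: 1216 × 0.974 + 1599 × 0.287 = 1184 + 459 = 1643
Population now: 0–14=289, 15–29=203, 30–44=1710, 45+=1643
Total after period 2: 289 + 203 + 1710 + 1643 = 3845

3845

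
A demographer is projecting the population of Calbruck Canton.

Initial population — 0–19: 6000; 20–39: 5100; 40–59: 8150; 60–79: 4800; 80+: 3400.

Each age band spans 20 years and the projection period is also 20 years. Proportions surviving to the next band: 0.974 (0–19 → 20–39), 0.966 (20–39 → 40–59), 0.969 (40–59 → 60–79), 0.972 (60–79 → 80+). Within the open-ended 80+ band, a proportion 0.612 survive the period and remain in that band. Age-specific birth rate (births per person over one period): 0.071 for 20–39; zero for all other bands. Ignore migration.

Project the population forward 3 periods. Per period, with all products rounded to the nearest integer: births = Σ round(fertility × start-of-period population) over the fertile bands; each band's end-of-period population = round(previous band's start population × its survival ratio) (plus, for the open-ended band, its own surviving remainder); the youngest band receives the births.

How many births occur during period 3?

Let group 1 be 0–19 through group 5 = 80+.
— Period 1 —
Births: 5100 × 0.071 = 362
Group 2: 6000 × 0.974 = 5844
Group 3: 5100 × 0.966 = 4927
Group 4: 8150 × 0.969 = 7897
Group 5: 4800 × 0.972 + 3400 × 0.612 = 4666 + 2081 = 6747
→ [362, 5844, 4927, 7897, 6747]
— Period 2 —
Births: 5844 × 0.071 = 415
Group 2: 362 × 0.974 = 353
Group 3: 5844 × 0.966 = 5645
Group 4: 4927 × 0.969 = 4774
Group 5: 7897 × 0.972 + 6747 × 0.612 = 7676 + 4129 = 11805
→ [415, 353, 5645, 4774, 11805]
— Period 3 —
Births: 353 × 0.071 = 25
Group 2: 415 × 0.974 = 404
Group 3: 353 × 0.966 = 341
Group 4: 5645 × 0.969 = 5470
Group 5: 4774 × 0.972 + 11805 × 0.612 = 4640 + 7225 = 11865
→ [25, 404, 341, 5470, 11865]

25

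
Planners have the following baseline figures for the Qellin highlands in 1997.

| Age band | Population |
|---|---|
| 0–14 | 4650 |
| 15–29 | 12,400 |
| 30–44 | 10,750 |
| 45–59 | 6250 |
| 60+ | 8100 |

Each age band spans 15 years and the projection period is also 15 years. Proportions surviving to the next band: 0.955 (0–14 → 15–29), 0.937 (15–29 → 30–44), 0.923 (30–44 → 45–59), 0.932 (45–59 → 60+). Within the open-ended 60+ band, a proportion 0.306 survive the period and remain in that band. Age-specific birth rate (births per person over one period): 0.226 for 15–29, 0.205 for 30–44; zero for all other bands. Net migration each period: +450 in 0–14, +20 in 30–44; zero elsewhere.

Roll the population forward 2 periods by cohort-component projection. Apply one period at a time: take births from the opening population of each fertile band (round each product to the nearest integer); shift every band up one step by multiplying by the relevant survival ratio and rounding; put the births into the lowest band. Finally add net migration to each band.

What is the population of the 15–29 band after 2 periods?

Let group 1 be 0–14 through group 5 = 60+.
[period 1]
Births: 12400 × 0.226 = 2802  |  10750 × 0.205 = 2204 → total 5006
Group 2: 4650 × 0.955 = 4441
Group 3: 12400 × 0.937 = 11619
Group 4: 10750 × 0.923 = 9922
Group 5: 6250 × 0.932 + 8100 × 0.306 = 5825 + 2479 = 8304
Net migration: Group 1 + 450 → 5456; Group 3 + 20 → 11639
Giving 5456 / 4441 / 11639 / 9922 / 8304.
[period 2]
Births: 4441 × 0.226 = 1004  |  11639 × 0.205 = 2386 → total 3390
Group 2: 5456 × 0.955 = 5210
Group 3: 4441 × 0.937 = 4161
Group 4: 11639 × 0.923 = 10743
Group 5: 9922 × 0.932 + 8304 × 0.306 = 9247 + 2541 = 11788
Net migration: Group 1 + 450 → 3840; Group 3 + 20 → 4181
Giving 3840 / 5210 / 4181 / 10743 / 11788.

5210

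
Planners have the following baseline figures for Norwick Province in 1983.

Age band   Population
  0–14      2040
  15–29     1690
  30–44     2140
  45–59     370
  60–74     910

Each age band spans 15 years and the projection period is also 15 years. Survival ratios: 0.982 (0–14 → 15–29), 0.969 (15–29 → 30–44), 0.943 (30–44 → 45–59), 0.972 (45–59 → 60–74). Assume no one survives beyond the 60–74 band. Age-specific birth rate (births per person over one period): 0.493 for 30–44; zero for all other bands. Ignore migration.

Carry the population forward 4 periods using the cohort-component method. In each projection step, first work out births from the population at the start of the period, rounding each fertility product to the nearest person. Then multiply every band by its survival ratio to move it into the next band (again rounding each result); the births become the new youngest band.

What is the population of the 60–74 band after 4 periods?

1779

Numbering the groups 1..5 from youngest to oldest:
Period 1.
Births: 2140 * 0.493 = 1055
Group 2: 2040 * 0.982 = 2003
Group 3: 1690 * 0.969 = 1638
Group 4: 2140 * 0.943 = 2018
Group 5: 370 * 0.972 = 360
End of period: [1055, 2003, 1638, 2018, 360]
Period 2.
Births: 1638 * 0.493 = 808
Group 2: 1055 * 0.982 = 1036
Group 3: 2003 * 0.969 = 1941
Group 4: 1638 * 0.943 = 1545
Group 5: 2018 * 0.972 = 1961
End of period: [808, 1036, 1941, 1545, 1961]
Period 3.
Births: 1941 * 0.493 = 957
Group 2: 808 * 0.982 = 793
Group 3: 1036 * 0.969 = 1004
Group 4: 1941 * 0.943 = 1830
Group 5: 1545 * 0.972 = 1502
End of period: [957, 793, 1004, 1830, 1502]
Period 4.
Births: 1004 * 0.493 = 495
Group 2: 957 * 0.982 = 940
Group 3: 793 * 0.969 = 768
Group 4: 1004 * 0.943 = 947
Group 5: 1830 * 0.972 = 1779
End of period: [495, 940, 768, 947, 1779]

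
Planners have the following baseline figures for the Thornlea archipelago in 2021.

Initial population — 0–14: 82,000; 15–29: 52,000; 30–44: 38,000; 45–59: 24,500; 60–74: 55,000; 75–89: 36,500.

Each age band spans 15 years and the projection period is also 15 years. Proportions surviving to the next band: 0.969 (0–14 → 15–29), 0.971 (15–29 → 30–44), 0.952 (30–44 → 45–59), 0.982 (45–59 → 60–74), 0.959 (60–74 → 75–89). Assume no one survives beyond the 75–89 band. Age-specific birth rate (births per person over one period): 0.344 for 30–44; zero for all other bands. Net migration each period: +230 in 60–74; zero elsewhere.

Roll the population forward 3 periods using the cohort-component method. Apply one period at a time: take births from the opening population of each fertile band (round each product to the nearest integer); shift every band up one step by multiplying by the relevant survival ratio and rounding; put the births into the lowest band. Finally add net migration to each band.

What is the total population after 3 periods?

210845

[period 1]
Births: 38000 × 0.344 = 13072
15–29: 82000 × 0.969 = 79458
30–44: 52000 × 0.971 = 50492
45–59: 38000 × 0.952 = 36176
60–74: 24500 × 0.982 = 24059
75–89: 55000 × 0.959 = 52745
Net migration: 60–74 + 230 → 24289
Giving 13072 / 79458 / 50492 / 36176 / 24289 / 52745.
[period 2]
Births: 50492 × 0.344 = 17369
15–29: 13072 × 0.969 = 12667
30–44: 79458 × 0.971 = 77154
45–59: 50492 × 0.952 = 48068
60–74: 36176 × 0.982 = 35525
75–89: 24289 × 0.959 = 23293
Net migration: 60–74 + 230 → 35755
Giving 17369 / 12667 / 77154 / 48068 / 35755 / 23293.
[period 3]
Births: 77154 × 0.344 = 26541
15–29: 17369 × 0.969 = 16831
30–44: 12667 × 0.971 = 12300
45–59: 77154 × 0.952 = 73451
60–74: 48068 × 0.982 = 47203
75–89: 35755 × 0.959 = 34289
Net migration: 60–74 + 230 → 47433
Giving 26541 / 16831 / 12300 / 73451 / 47433 / 34289.
Total after period 3: 26541 + 16831 + 12300 + 73451 + 47433 + 34289 = 210845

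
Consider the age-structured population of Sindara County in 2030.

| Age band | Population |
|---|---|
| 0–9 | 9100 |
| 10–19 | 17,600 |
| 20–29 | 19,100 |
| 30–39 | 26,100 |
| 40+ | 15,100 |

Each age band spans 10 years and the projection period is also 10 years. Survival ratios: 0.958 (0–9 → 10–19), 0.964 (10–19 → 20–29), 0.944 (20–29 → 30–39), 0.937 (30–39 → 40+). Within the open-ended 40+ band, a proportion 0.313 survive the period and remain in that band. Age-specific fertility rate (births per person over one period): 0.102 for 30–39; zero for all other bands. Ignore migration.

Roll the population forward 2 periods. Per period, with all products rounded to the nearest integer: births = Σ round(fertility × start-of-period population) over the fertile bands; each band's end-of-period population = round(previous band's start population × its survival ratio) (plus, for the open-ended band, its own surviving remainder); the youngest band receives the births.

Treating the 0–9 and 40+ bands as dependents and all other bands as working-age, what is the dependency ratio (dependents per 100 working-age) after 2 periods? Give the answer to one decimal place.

Period 1.
Births: 26100 × 0.102 = 2662
10–19: 9100 × 0.958 = 8718
20–29: 17600 × 0.964 = 16966
30–39: 19100 × 0.944 = 18030
40+: 26100 × 0.937 + 15100 × 0.313 = 24456 + 4726 = 29182
→ [2662, 8718, 16966, 18030, 29182]
Period 2.
Births: 18030 × 0.102 = 1839
10–19: 2662 × 0.958 = 2550
20–29: 8718 × 0.964 = 8404
30–39: 16966 × 0.944 = 16016
40+: 18030 × 0.937 + 29182 × 0.313 = 16894 + 9134 = 26028
→ [1839, 2550, 8404, 16016, 26028]
Dependents (band 0–9 + band 40+) = 1839 + 26028 = 27867; working-age = 26970; ratio = 27867/26970 × 100 = 103.3

103.3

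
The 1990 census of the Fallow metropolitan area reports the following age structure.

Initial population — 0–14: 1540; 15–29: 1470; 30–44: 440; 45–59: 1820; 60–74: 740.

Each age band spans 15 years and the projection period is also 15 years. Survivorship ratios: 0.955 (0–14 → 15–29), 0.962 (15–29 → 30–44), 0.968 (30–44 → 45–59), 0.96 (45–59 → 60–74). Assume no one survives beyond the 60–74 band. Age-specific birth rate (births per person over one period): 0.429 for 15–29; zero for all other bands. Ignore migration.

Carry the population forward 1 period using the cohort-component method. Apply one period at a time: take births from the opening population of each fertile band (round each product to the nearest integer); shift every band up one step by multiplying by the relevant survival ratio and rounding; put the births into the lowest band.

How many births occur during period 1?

631

Period 1.
Births: 1470 × 0.429 = 631
15–29: 1540 × 0.955 = 1471
30–44: 1470 × 0.962 = 1414
45–59: 440 × 0.968 = 426
60–74: 1820 × 0.96 = 1747
→ [631, 1471, 1414, 426, 1747]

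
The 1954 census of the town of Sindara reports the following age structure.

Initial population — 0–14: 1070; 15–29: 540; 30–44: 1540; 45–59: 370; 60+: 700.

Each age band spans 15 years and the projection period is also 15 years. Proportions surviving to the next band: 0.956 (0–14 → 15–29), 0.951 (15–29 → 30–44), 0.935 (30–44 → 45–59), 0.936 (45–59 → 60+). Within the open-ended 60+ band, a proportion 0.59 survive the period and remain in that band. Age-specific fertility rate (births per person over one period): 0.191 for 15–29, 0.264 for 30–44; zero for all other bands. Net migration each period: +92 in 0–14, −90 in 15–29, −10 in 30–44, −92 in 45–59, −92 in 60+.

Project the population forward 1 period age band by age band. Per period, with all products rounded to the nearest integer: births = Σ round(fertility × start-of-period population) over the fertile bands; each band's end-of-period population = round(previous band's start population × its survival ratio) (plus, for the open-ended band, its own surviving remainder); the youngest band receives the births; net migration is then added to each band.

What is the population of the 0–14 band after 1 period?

602

— Period 1 —
Births: 540 × 0.191 = 103  |  1540 × 0.264 = 407 — total 510
15–29: 1070 × 0.956 = 1023
30–44: 540 × 0.951 = 514
45–59: 1540 × 0.935 = 1440
60+: 370 × 0.936 + 700 × 0.59 = 346 + 413 = 759
Net migration: 0–14 + 92 → 602; 15–29 − 90 → 933; 30–44 − 10 → 504; 45–59 − 92 → 1348; 60+ − 92 → 667
→ [602, 933, 504, 1348, 667]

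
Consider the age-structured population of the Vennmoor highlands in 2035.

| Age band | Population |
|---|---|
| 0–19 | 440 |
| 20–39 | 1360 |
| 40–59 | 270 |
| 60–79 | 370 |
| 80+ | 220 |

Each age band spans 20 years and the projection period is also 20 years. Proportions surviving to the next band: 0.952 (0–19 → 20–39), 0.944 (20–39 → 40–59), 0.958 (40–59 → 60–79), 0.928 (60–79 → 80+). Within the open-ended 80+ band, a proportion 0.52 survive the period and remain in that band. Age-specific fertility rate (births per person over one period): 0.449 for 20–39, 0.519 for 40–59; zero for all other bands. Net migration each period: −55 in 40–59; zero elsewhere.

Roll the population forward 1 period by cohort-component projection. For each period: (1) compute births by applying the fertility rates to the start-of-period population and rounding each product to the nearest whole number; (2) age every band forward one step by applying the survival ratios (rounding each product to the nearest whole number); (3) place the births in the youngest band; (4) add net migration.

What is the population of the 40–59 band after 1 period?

1229

Let group 1 be 0–19 through group 5 = 80+.
After projecting period 1:
Births: 1360 × 0.449 = 611, 270 × 0.519 = 140 → total 751
Group 2: 440 × 0.952 = 419
Group 3: 1360 × 0.944 = 1284
Group 4: 270 × 0.958 = 259
Group 5: 370 × 0.928 + 220 × 0.52 = 343 + 114 = 457
Net migration: Group 3 − 55 → 1229
Giving 751 / 419 / 1229 / 259 / 457.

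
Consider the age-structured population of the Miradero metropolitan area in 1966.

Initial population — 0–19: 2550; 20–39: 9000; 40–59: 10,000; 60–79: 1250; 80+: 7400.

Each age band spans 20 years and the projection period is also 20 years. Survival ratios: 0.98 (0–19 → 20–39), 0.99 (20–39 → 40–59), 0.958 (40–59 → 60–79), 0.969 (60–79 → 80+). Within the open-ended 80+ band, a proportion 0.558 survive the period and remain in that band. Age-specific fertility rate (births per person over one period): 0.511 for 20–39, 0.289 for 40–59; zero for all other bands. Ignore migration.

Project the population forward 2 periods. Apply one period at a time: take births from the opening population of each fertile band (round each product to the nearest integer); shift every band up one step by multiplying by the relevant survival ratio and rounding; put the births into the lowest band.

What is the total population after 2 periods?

Let band 1 be 0–19 through band 5 = 80+.
After projecting period 1:
Births: 9000 × 0.511 = 4599, 10000 × 0.289 = 2890 → 7489
Band 2: 2550 × 0.98 = 2499
Band 3: 9000 × 0.99 = 8910
Band 4: 10000 × 0.958 = 9580
Band 5: 1250 × 0.969 + 7400 × 0.558 = 1211 + 4129 = 5340
→ [7489, 2499, 8910, 9580, 5340]
After projecting period 2:
Births: 2499 × 0.511 = 1277, 8910 × 0.289 = 2575 → 3852
Band 2: 7489 × 0.98 = 7339
Band 3: 2499 × 0.99 = 2474
Band 4: 8910 × 0.958 = 8536
Band 5: 9580 × 0.969 + 5340 × 0.558 = 9283 + 2980 = 12263
→ [3852, 7339, 2474, 8536, 12263]
Total after period 2: 3852 + 7339 + 2474 + 8536 + 12263 = 34464

34464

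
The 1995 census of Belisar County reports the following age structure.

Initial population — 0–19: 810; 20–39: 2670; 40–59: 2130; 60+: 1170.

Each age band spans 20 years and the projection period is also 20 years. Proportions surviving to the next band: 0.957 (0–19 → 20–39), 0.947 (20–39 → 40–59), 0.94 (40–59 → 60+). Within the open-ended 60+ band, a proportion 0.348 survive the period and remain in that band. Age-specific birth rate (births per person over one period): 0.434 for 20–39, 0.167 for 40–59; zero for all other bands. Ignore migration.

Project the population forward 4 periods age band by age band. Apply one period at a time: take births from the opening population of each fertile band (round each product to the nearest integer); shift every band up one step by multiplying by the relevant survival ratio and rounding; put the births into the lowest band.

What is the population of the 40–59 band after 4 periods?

— Period 1 —
Births: 2670 × 0.434 = 1159 ; 2130 × 0.167 = 356 → 1515
20–39: 810 × 0.957 = 775
40–59: 2670 × 0.947 = 2528
60+: 2130 × 0.94 + 1170 × 0.348 = 2002 + 407 = 2409
Giving 1515 / 775 / 2528 / 2409.
— Period 2 —
Births: 775 × 0.434 = 336 ; 2528 × 0.167 = 422 → 758
20–39: 1515 × 0.957 = 1450
40–59: 775 × 0.947 = 734
60+: 2528 × 0.94 + 2409 × 0.348 = 2376 + 838 = 3214
Giving 758 / 1450 / 734 / 3214.
— Period 3 —
Births: 1450 × 0.434 = 629 ; 734 × 0.167 = 123 → 752
20–39: 758 × 0.957 = 725
40–59: 1450 × 0.947 = 1373
60+: 734 × 0.94 + 3214 × 0.348 = 690 + 1118 = 1808
Giving 752 / 725 / 1373 / 1808.
— Period 4 —
Births: 725 × 0.434 = 315 ; 1373 × 0.167 = 229 → 544
20–39: 752 × 0.957 = 720
40–59: 725 × 0.947 = 687
60+: 1373 × 0.94 + 1808 × 0.348 = 1291 + 629 = 1920
Giving 544 / 720 / 687 / 1920.

687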